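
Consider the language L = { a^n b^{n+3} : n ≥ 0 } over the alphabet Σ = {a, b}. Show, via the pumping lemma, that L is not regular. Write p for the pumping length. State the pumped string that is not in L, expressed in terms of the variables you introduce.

a^{p+k} b^{p+3}

Assume L is regular; let p be its pumping constant.
Take w = a^p b^{p+3}. Then w ∈ L and |w| = 2p+3 ≥ p.
By the pumping lemma, w = xyz with |xy| ≤ p and |y| > 0.
Because |xy| ≤ p and w begins with p copies of a, we have y = a^k with 1 ≤ k ≤ p.
Pump with i = 2: xy^2z = a^{p+k} b^{p+3}. For this to lie in L we would need p+3 = (p+k)+3, which forces k = 0. But k ≥ 1, so xy^2z ∉ L.
This contradicts the pumping lemma, so L is not regular.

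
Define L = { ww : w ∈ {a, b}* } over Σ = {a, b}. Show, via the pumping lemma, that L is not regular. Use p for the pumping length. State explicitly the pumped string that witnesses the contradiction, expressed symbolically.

Assume L is regular. Let p be the pumping length given by the pumping lemma.
Take w = a^p b^p a^p b^p = uu where u = a^pb^p; then w ∈ L and |w| = 4p ≥ p.
Write w = xyz as guaranteed by the lemma, with |xy| ≤ p and |y| > 0.
Since the first p symbols of w are all a's and |xy| ≤ p, y lies entirely in the leading a-block: y = a^k for some k with 1 ≤ k ≤ p.
Pump with i = 2: xy^2z = a^{p+k} b^p a^p b^p, of length 4p+k. Suppose this equals vv. The string starts with a and ends with b, so v does too; thus the boundary between the two copies of v is a b→a transition. There is exactly one such transition, at position 2p+k, so |v| = 2p+k and |vv| = 4p+2k ≠ 4p+k since k ≥ 1. So xy^2z ∉ L.
This is a contradiction; hence L is not regular.

a^{p+k} b^p a^p b^p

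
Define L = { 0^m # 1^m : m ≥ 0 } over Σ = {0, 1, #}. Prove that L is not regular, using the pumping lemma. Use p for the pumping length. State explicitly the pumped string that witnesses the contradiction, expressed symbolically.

0^{p+k} # 1^p

Toward a contradiction, assume L is regular with pumping length p.
Take w = 0^p # 1^p ∈ L with |w| = 2p+1 ≥ p.
Write w = xyz as guaranteed by the lemma, with |xy| ≤ p and y is nonempty.
Since the first p symbols of w are all 0's and |xy| ≤ p, y lies entirely in the leading 0-block: y = 0^k for some k with 1 ≤ k ≤ p.
Pump with i = 2: xy^2z = 0^{p+k} # 1^p, which would require p+k = p. But k ≥ 1, so xy^2z ∉ L.
Contradiction. Therefore L is not regular.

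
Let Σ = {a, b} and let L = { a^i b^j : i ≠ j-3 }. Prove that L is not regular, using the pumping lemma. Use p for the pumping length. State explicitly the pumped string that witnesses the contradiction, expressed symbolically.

a^{p+p!} b^{p+p!+3}

Assume L is regular; let p be its pumping constant.
Choose w = a^p b^{p+p!+3}. Since p ≠ (p+p!+3)-3 = p+p!, w ∈ L; and |w| ≥ p.
The pumping lemma gives a decomposition w = xyz where |xy| ≤ p and |y| > 0.
Since the first p symbols of w are all a's and |xy| ≤ p, y lies entirely in the leading a-block: y = a^k for some k with 1 ≤ k ≤ p.
Since 1 ≤ k ≤ p, k divides p!; set t = 1 + p!/k. Then xy^t z has p + (p!/k)·k = p + p! copies of a. Now the a-count is p+p! and (b-count)-3 = (p+p!+3)-3 = p+p!, so i ≠ j-3 fails. So xy^t z = a^{p+p!} b^{p+p!+3} ∉ L.
This contradicts the pumping lemma, so L is not regular.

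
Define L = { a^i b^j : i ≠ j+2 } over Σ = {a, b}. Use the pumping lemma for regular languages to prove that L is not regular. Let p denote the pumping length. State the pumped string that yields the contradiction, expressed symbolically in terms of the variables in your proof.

Suppose for contradiction that L is regular, and let p be the pumping length.
Choose w = a^p b^{p+p!-2}. Since p ≠ (p+p!-2)+2 = p+p!, w ∈ L; and |w| ≥ p.
The pumping lemma gives a decomposition w = xyz where |xy| ≤ p and |y| ≥ 1.
Because |xy| ≤ p and w begins with p copies of a, we have y = a^k with 1 ≤ k ≤ p.
Since 1 ≤ k ≤ p, k divides p!; set t = 1 + p!/k. Then xy^t z has p + (p!/k)·k = p + p! copies of a. Now the a-count is p+p! and (b-count)+2 = (p+p!-2)+2 = p+p!, so i ≠ j+2 fails. So xy^t z = a^{p+p!} b^{p+p!-2} ∉ L.
This contradicts the pumping lemma, so L is not regular.

a^{p+p!} b^{p+p!-2}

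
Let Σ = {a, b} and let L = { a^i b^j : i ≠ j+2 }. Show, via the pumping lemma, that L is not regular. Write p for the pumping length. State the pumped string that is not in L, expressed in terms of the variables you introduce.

a^{p+p!} b^{p+p!-2}

Suppose for contradiction that L is regular, and let p be the pumping length.
Choose w = a^p b^{p+p!-2}. Since p ≠ (p+p!-2)+2 = p+p!, w ∈ L; and |w| ≥ p.
The pumping lemma gives a decomposition w = xyz where |xy| ≤ p and y is nonempty.
Because |xy| ≤ p and w begins with p copies of a, we have y = a^k with 1 ≤ k ≤ p.
Since 1 ≤ k ≤ p, k divides p!; set t = 1 + p!/k. Then xy^t z has p + (p!/k)·k = p + p! copies of a. Now the a-count is p+p! and (b-count)+2 = (p+p!-2)+2 = p+p!, so i ≠ j+2 fails. So xy^t z = a^{p+p!} b^{p+p!-2} ∉ L.
This is a contradiction; hence L is not regular.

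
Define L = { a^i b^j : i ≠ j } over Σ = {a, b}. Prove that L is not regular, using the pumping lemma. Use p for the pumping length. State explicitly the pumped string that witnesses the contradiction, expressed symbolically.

a^{p+p!} b^{p+p!}

Suppose for contradiction that L is regular, and let p be the pumping length.
Choose w = a^p b^{p+p!}. Since p ≠ p+p!, w ∈ L; and |w| ≥ p.
Write w = xyz as guaranteed by the lemma, with |xy| ≤ p and |y| ≥ 1.
Because |xy| ≤ p and w begins with p copies of a, we have y = a^k with 1 ≤ k ≤ p.
Since 1 ≤ k ≤ p, k divides p!; set t = 1 + p!/k. Then xy^t z has p + (p!/k)·k = p + p! copies of a. Now the a-count equals the b-count, so i ≠ j fails. So xy^t z = a^{p+p!} b^{p+p!} ∉ L.
This is a contradiction; hence L is not regular.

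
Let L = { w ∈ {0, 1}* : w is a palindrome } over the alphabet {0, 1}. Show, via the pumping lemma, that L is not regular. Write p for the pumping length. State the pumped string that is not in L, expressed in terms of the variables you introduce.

0^{p+k} 1 0^p

Assume L is regular; let p be its pumping constant.
Take w = 0^p 1 0^p, a palindrome of length 2p+1 ≥ p.
Write w = xyz as guaranteed by the lemma, with |xy| ≤ p and y is nonempty.
Since the first p symbols of w are all 0's and |xy| ≤ p, y lies entirely in the leading 0-block: y = 0^k for some k with 1 ≤ k ≤ p.
Pump with i = 2: xy^2z = 0^{p+k} 1 0^p. Its reverse is 0^p 1 0^{p+k}, which differs from xy^2z since k ≥ 1. So xy^2z is not a palindrome and xy^2z ∉ L.
This contradicts the pumping lemma, so L is not regular.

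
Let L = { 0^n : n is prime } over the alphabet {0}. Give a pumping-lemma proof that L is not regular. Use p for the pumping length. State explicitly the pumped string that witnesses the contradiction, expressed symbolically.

Assume L is regular. Let p be the pumping length given by the pumping lemma.
Let q be a prime with q ≥ p+2 (infinitely many primes exist), and take w = 0^q ∈ L with |w| = q ≥ p.
The pumping lemma gives a decomposition w = xyz where |xy| ≤ p and y is nonempty.
Then y = 0^k for some k with 1 ≤ k ≤ p.
Since 1 ≤ k ≤ p, |xz| = q-k. Pump with i = q+1: |xy^{q+1}z| = (q-k)+(q+1)k = q+qk = q(1+k), which is composite (both factors ≥ 2). So xy^{q+1}z = 0^{q(1+k)} ∉ L.
This is a contradiction; hence L is not regular.

0^{q(1+k)}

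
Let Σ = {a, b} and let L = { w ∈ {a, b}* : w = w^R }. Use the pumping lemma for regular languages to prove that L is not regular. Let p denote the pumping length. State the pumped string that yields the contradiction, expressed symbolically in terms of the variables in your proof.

Assume L is regular. Let p be the pumping length given by the pumping lemma.
Take w = a^p b a^p, a palindrome of length 2p+1 ≥ p.
The pumping lemma gives a decomposition w = xyz where |xy| ≤ p and |y| ≥ 1.
Since the first p symbols of w are all a's and |xy| ≤ p, y lies entirely in the leading a-block: y = a^k for some k with 1 ≤ k ≤ p.
Pump with i = 2: xy^2z = a^{p+k} b a^p. Its reverse is a^p b a^{p+k}, which differs from xy^2z since k ≥ 1. So xy^2z is not a palindrome and xy^2z ∉ L.
Contradiction. Therefore L is not regular.

a^{p+k} b a^p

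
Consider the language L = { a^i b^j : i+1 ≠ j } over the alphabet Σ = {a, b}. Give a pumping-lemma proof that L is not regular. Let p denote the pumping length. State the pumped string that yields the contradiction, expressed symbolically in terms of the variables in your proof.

Assume L is regular; let p be its pumping constant.
Choose w = a^p b^{p+p!+1}. Since p ≠ (p+p!+1)-1 = p+p!, w ∈ L; and |w| ≥ p.
Write w = xyz as guaranteed by the lemma, with |xy| ≤ p and |y| > 0.
The first p characters of w are a's, so xy (and hence y) consists only of a's. Write y = a^k, 1 ≤ k ≤ p.
Since 1 ≤ k ≤ p, k divides p!; set t = 1 + p!/k. Then xy^t z has p + (p!/k)·k = p + p! copies of a. Now the a-count is p+p! and (b-count)-1 = (p+p!+1)-1 = p+p!, so i+1 ≠ j fails. So xy^t z = a^{p+p!} b^{p+p!+1} ∉ L.
This is a contradiction; hence L is not regular.

a^{p+p!} b^{p+p!+1}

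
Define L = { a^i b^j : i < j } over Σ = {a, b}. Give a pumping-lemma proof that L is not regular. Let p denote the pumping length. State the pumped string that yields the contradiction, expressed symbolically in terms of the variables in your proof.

Toward a contradiction, assume L is regular with pumping length p.
Choose w = a^p b^{p+1} ∈ L, with |w| = 2p+1 ≥ p.
By the pumping lemma, w = xyz with |xy| ≤ p and y is nonempty.
Because |xy| ≤ p and w begins with p copies of a, we have y = a^k with 1 ≤ k ≤ p.
Consider xy^2z = a^{p+k} b^{p+1}. Since k ≥ 1, the a-count p+k is at least p+1, so i < j fails; thus xy^2z ∉ L.
This is a contradiction; hence L is not regular.

a^{p+k} b^{p+1}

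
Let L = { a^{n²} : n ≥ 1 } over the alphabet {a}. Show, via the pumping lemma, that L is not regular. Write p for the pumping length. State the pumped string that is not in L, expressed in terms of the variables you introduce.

Suppose for contradiction that L is regular, and let p be the pumping length.
Take w = a^{p²} ∈ L with |w| = p² ≥ p.
By the pumping lemma, w = xyz with |xy| ≤ p and y is nonempty.
Then y = a^k for some k with 1 ≤ k ≤ p.
Pump with i = 2: xy^2z = a^{p²+k}. Since 1 ≤ k ≤ p, p² < p²+k ≤ p²+p < (p+1)², so p²+k lies strictly between consecutive squares and is not a perfect square. So xy^2z ∉ L.
This contradicts the pumping lemma, so L is not regular.

a^{p²+k}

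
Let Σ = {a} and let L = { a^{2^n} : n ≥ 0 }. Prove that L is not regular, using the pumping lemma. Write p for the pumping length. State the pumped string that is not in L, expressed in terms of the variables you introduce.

Suppose for contradiction that L is regular, and let p be the pumping length.
Take w = a^{2^p} ∈ L with |w| = 2^p ≥ p.
The pumping lemma gives a decomposition w = xyz where |xy| ≤ p and y is nonempty.
Then y = a^k for some k with 1 ≤ k ≤ p.
Pump with i = 2: xy^2z = a^{2^p+k}. Since 1 ≤ k ≤ p < 2^p, we have 2^p < 2^p+k < 2^{p+1}, so 2^p+k is not a power of 2. So xy^2z ∉ L.
Contradiction. Therefore L is not regular.

a^{2^p+k}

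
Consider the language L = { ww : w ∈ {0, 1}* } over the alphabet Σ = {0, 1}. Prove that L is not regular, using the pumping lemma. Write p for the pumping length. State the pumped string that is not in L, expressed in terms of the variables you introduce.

Assume L is regular; let p be its pumping constant.
Take w = 0^p 1^p 0^p 1^p = uu where u = 0^p1^p; then w ∈ L and |w| = 4p ≥ p.
Write w = xyz as guaranteed by the lemma, with |xy| ≤ p and y is nonempty.
Because |xy| ≤ p and w begins with p copies of 0, we have y = 0^k with 1 ≤ k ≤ p.
Pump with i = 2: xy^2z = 0^{p+k} 1^p 0^p 1^p, of length 4p+k. Suppose this equals vv. The string starts with 0 and ends with 1, so v does too; thus the boundary between the two copies of v is a 1→0 transition. There is exactly one such transition, at position 2p+k, so |v| = 2p+k and |vv| = 4p+2k ≠ 4p+k since k ≥ 1. So xy^2z ∉ L.
Contradiction. Therefore L is not regular.

0^{p+k} 1^p 0^p 1^p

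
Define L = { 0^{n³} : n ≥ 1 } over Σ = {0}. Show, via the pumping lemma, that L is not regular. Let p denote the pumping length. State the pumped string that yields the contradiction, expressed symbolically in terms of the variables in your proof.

0^{p³+k}

Suppose for contradiction that L is regular, and let p be the pumping length.
Take w = 0^{p³} ∈ L with |w| = p³ ≥ p.
By the pumping lemma, w = xyz with |xy| ≤ p and |y| ≥ 1.
Then y = 0^k for some k with 1 ≤ k ≤ p.
Pump with i = 2: xy^2z = 0^{p³+k}. Since 1 ≤ k ≤ p, p³ < p³+k ≤ p³+p < p³+3p²+3p+1 = (p+1)³, so p³+k is not a perfect cube. So xy^2z ∉ L.
This contradicts the pumping lemma, so L is not regular.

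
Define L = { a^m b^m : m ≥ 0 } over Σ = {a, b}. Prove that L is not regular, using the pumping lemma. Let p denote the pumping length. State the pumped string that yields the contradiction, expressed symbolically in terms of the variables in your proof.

a^{p+k} b^p

Suppose for contradiction that L is regular, and let p be the pumping length.
Choose w = a^p b^p, which is in L with |w| = 2p ≥ p.
The pumping lemma gives a decomposition w = xyz where |xy| ≤ p and |y| ≥ 1.
Because |xy| ≤ p and w begins with p copies of a, we have y = a^k with 1 ≤ k ≤ p.
Pump with i = 2: xy^2z = a^{p+k} b^p. For this to lie in L we would need p = p+k, which forces k = 0. But k ≥ 1, so xy^2z ∉ L.
This contradicts the pumping lemma, so L is not regular.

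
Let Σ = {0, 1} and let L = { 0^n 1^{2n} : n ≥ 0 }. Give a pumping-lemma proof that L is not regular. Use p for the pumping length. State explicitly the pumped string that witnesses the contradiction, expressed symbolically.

0^{p+k} 1^{2p}

Toward a contradiction, assume L is regular with pumping length p.
Choose w = 0^p 1^{2p}, which is in L with |w| = 3p ≥ p.
Write w = xyz as guaranteed by the lemma, with |xy| ≤ p and |y| ≥ 1.
Because |xy| ≤ p and w begins with p copies of 0, we have y = 0^k with 1 ≤ k ≤ p.
Pump with i = 2: xy^2z = 0^{p+k} 1^{2p}. For this to lie in L we would need 2p = 2(p+k), which forces k = 0. But k ≥ 1, so xy^2z ∉ L.
This contradicts the pumping lemma, so L is not regular.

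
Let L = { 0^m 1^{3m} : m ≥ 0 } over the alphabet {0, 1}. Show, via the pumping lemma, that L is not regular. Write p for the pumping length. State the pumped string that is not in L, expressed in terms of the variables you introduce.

Toward a contradiction, assume L is regular with pumping length p.
Choose w = 0^p 1^{3p}, which is in L with |w| = 4p ≥ p.
By the pumping lemma, w = xyz with |xy| ≤ p and y is nonempty.
The first p characters of w are 0's, so xy (and hence y) consists only of 0's. Write y = 0^k, 1 ≤ k ≤ p.
Pump with i = 2: xy^2z = 0^{p+k} 1^{3p}. For this to lie in L we would need 3p = 3(p+k), which forces k = 0. But k ≥ 1, so xy^2z ∉ L.
This contradicts the pumping lemma, so L is not regular.

0^{p+k} 1^{3p}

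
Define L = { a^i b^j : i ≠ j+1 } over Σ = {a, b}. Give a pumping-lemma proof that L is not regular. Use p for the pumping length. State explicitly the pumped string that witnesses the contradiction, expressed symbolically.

a^{p+p!} b^{p+p!-1}

Suppose for contradiction that L is regular, and let p be the pumping length.
Choose w = a^p b^{p+p!-1}. Since p ≠ (p+p!-1)+1 = p+p!, w ∈ L; and |w| ≥ p.
Write w = xyz as guaranteed by the lemma, with |xy| ≤ p and |y| > 0.
Since the first p symbols of w are all a's and |xy| ≤ p, y lies entirely in the leading a-block: y = a^k for some k with 1 ≤ k ≤ p.
Since 1 ≤ k ≤ p, k divides p!; set t = 1 + p!/k. Then xy^t z has p + (p!/k)·k = p + p! copies of a. Now the a-count is p+p! and (b-count)+1 = (p+p!-1)+1 = p+p!, so i ≠ j+1 fails. So xy^t z = a^{p+p!} b^{p+p!-1} ∉ L.
This is a contradiction; hence L is not regular.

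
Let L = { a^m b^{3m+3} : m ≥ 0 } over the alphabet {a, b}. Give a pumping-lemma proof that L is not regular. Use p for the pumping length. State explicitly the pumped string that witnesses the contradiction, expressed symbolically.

Suppose for contradiction that L is regular, and let p be the pumping length.
Choose w = a^p b^{3p+3}, which is in L with |w| = 4p+3 ≥ p.
By the pumping lemma, w = xyz with |xy| ≤ p and |y| > 0.
Since the first p symbols of w are all a's and |xy| ≤ p, y lies entirely in the leading a-block: y = a^k for some k with 1 ≤ k ≤ p.
Pump with i = 2: xy^2z = a^{p+k} b^{3p+3}. For this to lie in L we would need 3p+3 = 3(p+k)+3, which forces k = 0. But k ≥ 1, so xy^2z ∉ L.
Contradiction. Therefore L is not regular.

a^{p+k} b^{3p+3}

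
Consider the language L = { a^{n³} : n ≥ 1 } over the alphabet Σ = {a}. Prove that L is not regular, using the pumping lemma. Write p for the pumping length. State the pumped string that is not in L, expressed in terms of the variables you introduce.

Assume L is regular; let p be its pumping constant.
Take w = a^{p³} ∈ L with |w| = p³ ≥ p.
The pumping lemma gives a decomposition w = xyz where |xy| ≤ p and |y| > 0.
Then y = a^k for some k with 1 ≤ k ≤ p.
Pump with i = 2: xy^2z = a^{p³+k}. Since 1 ≤ k ≤ p, p³ < p³+k ≤ p³+p < p³+3p²+3p+1 = (p+1)³, so p³+k is not a perfect cube. So xy^2z ∉ L.
Contradiction. Therefore L is not regular.

a^{p³+k}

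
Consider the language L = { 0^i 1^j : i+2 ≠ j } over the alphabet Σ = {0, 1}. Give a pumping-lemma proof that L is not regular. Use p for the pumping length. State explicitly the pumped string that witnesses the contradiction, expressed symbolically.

0^{p+p!} 1^{p+p!+2}

Toward a contradiction, assume L is regular with pumping length p.
Choose w = 0^p 1^{p+p!+2}. Since p ≠ (p+p!+2)-2 = p+p!, w ∈ L; and |w| ≥ p.
The pumping lemma gives a decomposition w = xyz where |xy| ≤ p and |y| ≥ 1.
Since the first p symbols of w are all 0's and |xy| ≤ p, y lies entirely in the leading 0-block: y = 0^k for some k with 1 ≤ k ≤ p.
Since 1 ≤ k ≤ p, k divides p!; set t = 1 + p!/k. Then xy^t z has p + (p!/k)·k = p + p! copies of 0. Now the 0-count is p+p! and (1-count)-2 = (p+p!+2)-2 = p+p!, so i+2 ≠ j fails. So xy^t z = 0^{p+p!} 1^{p+p!+2} ∉ L.
This contradicts the pumping lemma, so L is not regular.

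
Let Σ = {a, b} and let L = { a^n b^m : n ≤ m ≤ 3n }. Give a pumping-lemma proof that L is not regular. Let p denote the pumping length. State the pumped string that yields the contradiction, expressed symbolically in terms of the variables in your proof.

a^{p+k} b^p

Toward a contradiction, assume L is regular with pumping length p.
Take w = a^p b^p ∈ L (since p ≤ p ≤ 3p), with |w| = 2p ≥ p.
The pumping lemma gives a decomposition w = xyz where |xy| ≤ p and y is nonempty.
Because |xy| ≤ p and w begins with p copies of a, we have y = a^k with 1 ≤ k ≤ p.
Pump with i = 2: xy^2z = a^{p+k} b^p. Now n = p+k > p = m, so the condition n ≤ m fails. Thus xy^2z ∉ L.
This is a contradiction; hence L is not regular.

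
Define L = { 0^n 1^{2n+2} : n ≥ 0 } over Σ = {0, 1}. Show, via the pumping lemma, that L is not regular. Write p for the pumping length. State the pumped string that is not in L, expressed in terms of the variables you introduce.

Toward a contradiction, assume L is regular with pumping length p.
Choose w = 0^p 1^{2p+2}, which is in L with |w| = 3p+2 ≥ p.
The pumping lemma gives a decomposition w = xyz where |xy| ≤ p and y is nonempty.
The first p characters of w are 0's, so xy (and hence y) consists only of 0's. Write y = 0^k, 1 ≤ k ≤ p.
Pump with i = 2: xy^2z = 0^{p+k} 1^{2p+2}. For this to lie in L we would need 2p+2 = 2(p+k)+2, which forces k = 0. But k ≥ 1, so xy^2z ∉ L.
This contradicts the pumping lemma, so L is not regular.

0^{p+k} 1^{2p+2}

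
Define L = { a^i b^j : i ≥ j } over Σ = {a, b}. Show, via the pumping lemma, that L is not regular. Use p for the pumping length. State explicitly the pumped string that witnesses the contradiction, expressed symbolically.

Suppose for contradiction that L is regular, and let p be the pumping length.
Choose w = a^p b^p ∈ L, with |w| = 2p ≥ p.
By the pumping lemma, w = xyz with |xy| ≤ p and |y| ≥ 1.
The first p characters of w are a's, so xy (and hence y) consists only of a's. Write y = a^k, 1 ≤ k ≤ p.
Consider xy^0z = xz = a^{p-k} b^p. Since k ≥ 1, the a-count p-k is less than p, so i ≥ j fails; thus xz ∉ L.
Contradiction. Therefore L is not regular.

a^{p-k} b^p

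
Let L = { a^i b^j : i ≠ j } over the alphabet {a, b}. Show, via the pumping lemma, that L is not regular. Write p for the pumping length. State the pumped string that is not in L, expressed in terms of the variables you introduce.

a^{p+p!} b^{p+p!}

Assume L is regular. Let p be the pumping length given by the pumping lemma.
Choose w = a^p b^{p+p!}. Since p ≠ p+p!, w ∈ L; and |w| ≥ p.
Write w = xyz as guaranteed by the lemma, with |xy| ≤ p and y is nonempty.
Because |xy| ≤ p and w begins with p copies of a, we have y = a^k with 1 ≤ k ≤ p.
Since 1 ≤ k ≤ p, k divides p!; set t = 1 + p!/k. Then xy^t z has p + (p!/k)·k = p + p! copies of a. Now the a-count equals the b-count, so i ≠ j fails. So xy^t z = a^{p+p!} b^{p+p!} ∉ L.
Contradiction. Therefore L is not regular.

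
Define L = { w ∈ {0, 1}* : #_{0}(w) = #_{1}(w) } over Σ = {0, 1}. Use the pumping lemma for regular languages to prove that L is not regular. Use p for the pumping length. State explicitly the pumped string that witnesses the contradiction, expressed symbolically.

Assume L is regular. Let p be the pumping length given by the pumping lemma.
Choose w = 0^p 1^p ∈ L with |w| = 2p ≥ p.
The pumping lemma gives a decomposition w = xyz where |xy| ≤ p and y is nonempty.
Since the first p symbols of w are all 0's and |xy| ≤ p, y lies entirely in the leading 0-block: y = 0^k for some k with 1 ≤ k ≤ p.
Pump with i = 2: xy^2z = 0^{p+k} 1^p has p+k occurrences of 0 but only p of 1. Since k ≥ 1 the counts differ, so xy^2z ∉ L.
This contradicts the pumping lemma, so L is not regular.

0^{p+k} 1^p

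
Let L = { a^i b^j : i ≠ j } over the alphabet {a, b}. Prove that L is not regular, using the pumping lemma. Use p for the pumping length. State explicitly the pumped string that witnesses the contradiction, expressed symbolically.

Assume L is regular; let p be its pumping constant.
Choose w = a^p b^{p+p!}. Since p ≠ p+p!, w ∈ L; and |w| ≥ p.
By the pumping lemma, w = xyz with |xy| ≤ p and |y| ≥ 1.
Since the first p symbols of w are all a's and |xy| ≤ p, y lies entirely in the leading a-block: y = a^k for some k with 1 ≤ k ≤ p.
Since 1 ≤ k ≤ p, k divides p!; set t = 1 + p!/k. Then xy^t z has p + (p!/k)·k = p + p! copies of a. Now the a-count equals the b-count, so i ≠ j fails. So xy^t z = a^{p+p!} b^{p+p!} ∉ L.
This contradicts the pumping lemma, so L is not regular.

a^{p+p!} b^{p+p!}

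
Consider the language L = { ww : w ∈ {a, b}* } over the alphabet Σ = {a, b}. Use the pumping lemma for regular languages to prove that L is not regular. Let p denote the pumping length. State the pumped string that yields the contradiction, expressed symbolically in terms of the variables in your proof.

a^{p+k} b^p a^p b^p

Assume L is regular; let p be its pumping constant.
Take w = a^p b^p a^p b^p = uu where u = a^pb^p; then w ∈ L and |w| = 4p ≥ p.
Write w = xyz as guaranteed by the lemma, with |xy| ≤ p and |y| > 0.
Because |xy| ≤ p and w begins with p copies of a, we have y = a^k with 1 ≤ k ≤ p.
Pump with i = 2: xy^2z = a^{p+k} b^p a^p b^p, of length 4p+k. Suppose this equals vv. The string starts with a and ends with b, so v does too; thus the boundary between the two copies of v is a b→a transition. There is exactly one such transition, at position 2p+k, so |v| = 2p+k and |vv| = 4p+2k ≠ 4p+k since k ≥ 1. So xy^2z ∉ L.
This contradicts the pumping lemma, so L is not regular.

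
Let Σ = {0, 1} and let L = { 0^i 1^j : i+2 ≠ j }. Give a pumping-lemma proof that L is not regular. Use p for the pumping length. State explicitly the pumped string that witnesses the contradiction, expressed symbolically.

0^{p+p!} 1^{p+p!+2}

Assume L is regular. Let p be the pumping length given by the pumping lemma.
Choose w = 0^p 1^{p+p!+2}. Since p ≠ (p+p!+2)-2 = p+p!, w ∈ L; and |w| ≥ p.
Write w = xyz as guaranteed by the lemma, with |xy| ≤ p and |y| > 0.
Because |xy| ≤ p and w begins with p copies of 0, we have y = 0^k with 1 ≤ k ≤ p.
Since 1 ≤ k ≤ p, k divides p!; set t = 1 + p!/k. Then xy^t z has p + (p!/k)·k = p + p! copies of 0. Now the 0-count is p+p! and (1-count)-2 = (p+p!+2)-2 = p+p!, so i+2 ≠ j fails. So xy^t z = 0^{p+p!} 1^{p+p!+2} ∉ L.
Contradiction. Therefore L is not regular.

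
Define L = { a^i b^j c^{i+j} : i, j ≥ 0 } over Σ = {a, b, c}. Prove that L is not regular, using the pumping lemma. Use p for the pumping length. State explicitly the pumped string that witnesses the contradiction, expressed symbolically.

Suppose for contradiction that L is regular, and let p be the pumping length.
Take w = a^p b^p c^{2p} ∈ L (with i=j=p, i+j=2p), |w| = 4p ≥ p.
The pumping lemma gives a decomposition w = xyz where |xy| ≤ p and |y| > 0.
The first p characters of w are a's, so xy (and hence y) consists only of a's. Write y = a^k, 1 ≤ k ≤ p.
Consider xy^2z = a^{p+k} b^p c^{2p}. Now the a- and b-counts sum to 2p+k, but the c-count is 2p ≠ 2p+k. So xy^2z ∉ L.
Contradiction. Therefore L is not regular.

a^{p+k} b^p c^{2p}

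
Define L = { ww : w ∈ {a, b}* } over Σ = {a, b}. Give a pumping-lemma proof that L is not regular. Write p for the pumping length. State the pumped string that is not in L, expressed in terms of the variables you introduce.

Toward a contradiction, assume L is regular with pumping length p.
Take w = a^p b^p a^p b^p = uu where u = a^pb^p; then w ∈ L and |w| = 4p ≥ p.
By the pumping lemma, w = xyz with |xy| ≤ p and y is nonempty.
Since the first p symbols of w are all a's and |xy| ≤ p, y lies entirely in the leading a-block: y = a^k for some k with 1 ≤ k ≤ p.
Pump with i = 2: xy^2z = a^{p+k} b^p a^p b^p, of length 4p+k. Suppose this equals vv. The string starts with a and ends with b, so v does too; thus the boundary between the two copies of v is a b→a transition. There is exactly one such transition, at position 2p+k, so |v| = 2p+k and |vv| = 4p+2k ≠ 4p+k since k ≥ 1. So xy^2z ∉ L.
Contradiction. Therefore L is not regular.

a^{p+k} b^p a^p b^p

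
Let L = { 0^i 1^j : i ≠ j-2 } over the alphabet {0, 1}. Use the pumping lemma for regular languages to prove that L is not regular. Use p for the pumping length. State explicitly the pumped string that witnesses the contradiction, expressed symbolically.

0^{p+p!} 1^{p+p!+2}

Assume L is regular; let p be its pumping constant.
Choose w = 0^p 1^{p+p!+2}. Since p ≠ (p+p!+2)-2 = p+p!, w ∈ L; and |w| ≥ p.
By the pumping lemma, w = xyz with |xy| ≤ p and |y| > 0.
The first p characters of w are 0's, so xy (and hence y) consists only of 0's. Write y = 0^k, 1 ≤ k ≤ p.
Since 1 ≤ k ≤ p, k divides p!; set t = 1 + p!/k. Then xy^t z has p + (p!/k)·k = p + p! copies of 0. Now the 0-count is p+p! and (1-count)-2 = (p+p!+2)-2 = p+p!, so i ≠ j-2 fails. So xy^t z = 0^{p+p!} 1^{p+p!+2} ∉ L.
This is a contradiction; hence L is not regular.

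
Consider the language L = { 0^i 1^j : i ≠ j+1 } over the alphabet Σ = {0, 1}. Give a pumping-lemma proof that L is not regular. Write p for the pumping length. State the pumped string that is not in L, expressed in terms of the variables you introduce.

Assume L is regular; let p be its pumping constant.
Choose w = 0^p 1^{p+p!-1}. Since p ≠ (p+p!-1)+1 = p+p!, w ∈ L; and |w| ≥ p.
By the pumping lemma, w = xyz with |xy| ≤ p and |y| ≥ 1.
Because |xy| ≤ p and w begins with p copies of 0, we have y = 0^k with 1 ≤ k ≤ p.
Since 1 ≤ k ≤ p, k divides p!; set t = 1 + p!/k. Then xy^t z has p + (p!/k)·k = p + p! copies of 0. Now the 0-count is p+p! and (1-count)+1 = (p+p!-1)+1 = p+p!, so i ≠ j+1 fails. So xy^t z = 0^{p+p!} 1^{p+p!-1} ∉ L.
Contradiction. Therefore L is not regular.

0^{p+p!} 1^{p+p!-1}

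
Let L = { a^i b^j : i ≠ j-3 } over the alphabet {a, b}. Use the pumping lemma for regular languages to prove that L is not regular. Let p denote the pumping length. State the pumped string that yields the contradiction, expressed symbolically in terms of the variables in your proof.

a^{p+p!} b^{p+p!+3}

Assume L is regular; let p be its pumping constant.
Choose w = a^p b^{p+p!+3}. Since p ≠ (p+p!+3)-3 = p+p!, w ∈ L; and |w| ≥ p.
By the pumping lemma, w = xyz with |xy| ≤ p and y is nonempty.
Because |xy| ≤ p and w begins with p copies of a, we have y = a^k with 1 ≤ k ≤ p.
Since 1 ≤ k ≤ p, k divides p!; set t = 1 + p!/k. Then xy^t z has p + (p!/k)·k = p + p! copies of a. Now the a-count is p+p! and (b-count)-3 = (p+p!+3)-3 = p+p!, so i ≠ j-3 fails. So xy^t z = a^{p+p!} b^{p+p!+3} ∉ L.
This is a contradiction; hence L is not regular.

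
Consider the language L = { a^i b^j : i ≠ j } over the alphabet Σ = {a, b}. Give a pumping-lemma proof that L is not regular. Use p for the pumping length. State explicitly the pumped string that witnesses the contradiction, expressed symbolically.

Toward a contradiction, assume L is regular with pumping length p.
Choose w = a^p b^{p+p!}. Since p ≠ p+p!, w ∈ L; and |w| ≥ p.
Write w = xyz as guaranteed by the lemma, with |xy| ≤ p and |y| > 0.
Since the first p symbols of w are all a's and |xy| ≤ p, y lies entirely in the leading a-block: y = a^k for some k with 1 ≤ k ≤ p.
Since 1 ≤ k ≤ p, k divides p!; set t = 1 + p!/k. Then xy^t z has p + (p!/k)·k = p + p! copies of a. Now the a-count equals the b-count, so i ≠ j fails. So xy^t z = a^{p+p!} b^{p+p!} ∉ L.
This is a contradiction; hence L is not regular.

a^{p+p!} b^{p+p!}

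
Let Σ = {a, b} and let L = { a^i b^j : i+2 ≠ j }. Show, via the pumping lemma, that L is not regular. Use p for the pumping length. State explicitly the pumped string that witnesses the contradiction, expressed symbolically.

a^{p+p!} b^{p+p!+2}

Assume L is regular; let p be its pumping constant.
Choose w = a^p b^{p+p!+2}. Since p ≠ (p+p!+2)-2 = p+p!, w ∈ L; and |w| ≥ p.
By the pumping lemma, w = xyz with |xy| ≤ p and y is nonempty.
The first p characters of w are a's, so xy (and hence y) consists only of a's. Write y = a^k, 1 ≤ k ≤ p.
Since 1 ≤ k ≤ p, k divides p!; set t = 1 + p!/k. Then xy^t z has p + (p!/k)·k = p + p! copies of a. Now the a-count is p+p! and (b-count)-2 = (p+p!+2)-2 = p+p!, so i+2 ≠ j fails. So xy^t z = a^{p+p!} b^{p+p!+2} ∉ L.
This is a contradiction; hence L is not regular.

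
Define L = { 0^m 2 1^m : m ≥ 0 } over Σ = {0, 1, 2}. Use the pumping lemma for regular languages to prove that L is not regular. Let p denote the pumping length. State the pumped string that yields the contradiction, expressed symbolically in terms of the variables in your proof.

0^{p+k} 2 1^p

Toward a contradiction, assume L is regular with pumping length p.
Take w = 0^p 2 1^p ∈ L with |w| = 2p+1 ≥ p.
By the pumping lemma, w = xyz with |xy| ≤ p and |y| > 0.
Since the first p symbols of w are all 0's and |xy| ≤ p, y lies entirely in the leading 0-block: y = 0^k for some k with 1 ≤ k ≤ p.
Pump with i = 2: xy^2z = 0^{p+k} 2 1^p, which would require p+k = p. But k ≥ 1, so xy^2z ∉ L.
This is a contradiction; hence L is not regular.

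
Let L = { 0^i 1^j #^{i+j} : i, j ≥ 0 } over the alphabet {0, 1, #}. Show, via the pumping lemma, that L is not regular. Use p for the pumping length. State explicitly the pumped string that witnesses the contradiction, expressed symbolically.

Assume L is regular; let p be its pumping constant.
Take w = 0^p 1^p #^{2p} ∈ L (with i=j=p, i+j=2p), |w| = 4p ≥ p.
By the pumping lemma, w = xyz with |xy| ≤ p and y is nonempty.
Because |xy| ≤ p and w begins with p copies of 0, we have y = 0^k with 1 ≤ k ≤ p.
Consider xy^2z = 0^{p+k} 1^p #^{2p}. Now the 0- and 1-counts sum to 2p+k, but the #-count is 2p ≠ 2p+k. So xy^2z ∉ L.
This contradicts the pumping lemma, so L is not regular.

0^{p+k} 1^p #^{2p}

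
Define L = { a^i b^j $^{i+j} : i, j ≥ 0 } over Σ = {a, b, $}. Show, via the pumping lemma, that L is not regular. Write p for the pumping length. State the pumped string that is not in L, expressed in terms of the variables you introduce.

Assume L is regular; let p be its pumping constant.
Take w = a^p b^p $^{2p} ∈ L (with i=j=p, i+j=2p), |w| = 4p ≥ p.
By the pumping lemma, w = xyz with |xy| ≤ p and |y| ≥ 1.
Because |xy| ≤ p and w begins with p copies of a, we have y = a^k with 1 ≤ k ≤ p.
Consider xy^2z = a^{p+k} b^p $^{2p}. Now the a- and b-counts sum to 2p+k, but the $-count is 2p ≠ 2p+k. So xy^2z ∉ L.
This contradicts the pumping lemma, so L is not regular.

a^{p+k} b^p $^{2p}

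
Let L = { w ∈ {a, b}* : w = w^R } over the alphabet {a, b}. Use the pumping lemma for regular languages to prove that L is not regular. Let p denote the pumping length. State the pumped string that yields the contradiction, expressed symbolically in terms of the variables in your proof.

a^{p+k} b a^p

Toward a contradiction, assume L is regular with pumping length p.
Take w = a^p b a^p, a palindrome of length 2p+1 ≥ p.
Write w = xyz as guaranteed by the lemma, with |xy| ≤ p and y is nonempty.
Since the first p symbols of w are all a's and |xy| ≤ p, y lies entirely in the leading a-block: y = a^k for some k with 1 ≤ k ≤ p.
Pump with i = 2: xy^2z = a^{p+k} b a^p. Its reverse is a^p b a^{p+k}, which differs from xy^2z since k ≥ 1. So xy^2z is not a palindrome and xy^2z ∉ L.
This contradicts the pumping lemma, so L is not regular.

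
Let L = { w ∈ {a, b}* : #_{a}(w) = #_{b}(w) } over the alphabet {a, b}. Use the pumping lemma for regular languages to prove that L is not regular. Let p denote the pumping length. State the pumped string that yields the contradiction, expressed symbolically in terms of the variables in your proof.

Assume L is regular. Let p be the pumping length given by the pumping lemma.
Choose w = a^p b^p ∈ L with |w| = 2p ≥ p.
By the pumping lemma, w = xyz with |xy| ≤ p and |y| > 0.
Since the first p symbols of w are all a's and |xy| ≤ p, y lies entirely in the leading a-block: y = a^k for some k with 1 ≤ k ≤ p.
Pump with i = 2: xy^2z = a^{p+k} b^p has p+k occurrences of a but only p of b. Since k ≥ 1 the counts differ, so xy^2z ∉ L.
This is a contradiction; hence L is not regular.

a^{p+k} b^p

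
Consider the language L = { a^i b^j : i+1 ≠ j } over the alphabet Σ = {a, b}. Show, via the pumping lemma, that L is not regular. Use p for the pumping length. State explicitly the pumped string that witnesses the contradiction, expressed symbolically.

Suppose for contradiction that L is regular, and let p be the pumping length.
Choose w = a^p b^{p+p!+1}. Since p ≠ (p+p!+1)-1 = p+p!, w ∈ L; and |w| ≥ p.
Write w = xyz as guaranteed by the lemma, with |xy| ≤ p and |y| ≥ 1.
The first p characters of w are a's, so xy (and hence y) consists only of a's. Write y = a^k, 1 ≤ k ≤ p.
Since 1 ≤ k ≤ p, k divides p!; set t = 1 + p!/k. Then xy^t z has p + (p!/k)·k = p + p! copies of a. Now the a-count is p+p! and (b-count)-1 = (p+p!+1)-1 = p+p!, so i+1 ≠ j fails. So xy^t z = a^{p+p!} b^{p+p!+1} ∉ L.
This is a contradiction; hence L is not regular.

a^{p+p!} b^{p+p!+1}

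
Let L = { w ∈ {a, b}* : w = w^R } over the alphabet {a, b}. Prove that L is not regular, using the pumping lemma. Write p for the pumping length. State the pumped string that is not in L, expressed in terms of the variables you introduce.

Toward a contradiction, assume L is regular with pumping length p.
Take w = a^p b a^p, a palindrome of length 2p+1 ≥ p.
The pumping lemma gives a decomposition w = xyz where |xy| ≤ p and y is nonempty.
The first p characters of w are a's, so xy (and hence y) consists only of a's. Write y = a^k, 1 ≤ k ≤ p.
Pump with i = 2: xy^2z = a^{p+k} b a^p. Its reverse is a^p b a^{p+k}, which differs from xy^2z since k ≥ 1. So xy^2z is not a palindrome and xy^2z ∉ L.
Contradiction. Therefore L is not regular.

a^{p+k} b a^p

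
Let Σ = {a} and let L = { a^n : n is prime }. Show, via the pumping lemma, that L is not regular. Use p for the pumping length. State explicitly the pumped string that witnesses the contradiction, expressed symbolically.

Toward a contradiction, assume L is regular with pumping length p.
Let q be a prime with q ≥ p+2 (infinitely many primes exist), and take w = a^q ∈ L with |w| = q ≥ p.
By the pumping lemma, w = xyz with |xy| ≤ p and y is nonempty.
Then y = a^k for some k with 1 ≤ k ≤ p.
Since 1 ≤ k ≤ p, |xz| = q-k. Pump with i = q+1: |xy^{q+1}z| = (q-k)+(q+1)k = q+qk = q(1+k), which is composite (both factors ≥ 2). So xy^{q+1}z = a^{q(1+k)} ∉ L.
This is a contradiction; hence L is not regular.

a^{q(1+k)}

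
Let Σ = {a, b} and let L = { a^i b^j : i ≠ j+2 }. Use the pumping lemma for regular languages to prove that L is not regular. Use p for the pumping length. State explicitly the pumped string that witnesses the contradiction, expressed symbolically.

a^{p+p!} b^{p+p!-2}

Toward a contradiction, assume L is regular with pumping length p.
Choose w = a^p b^{p+p!-2}. Since p ≠ (p+p!-2)+2 = p+p!, w ∈ L; and |w| ≥ p.
By the pumping lemma, w = xyz with |xy| ≤ p and y is nonempty.
Because |xy| ≤ p and w begins with p copies of a, we have y = a^k with 1 ≤ k ≤ p.
Since 1 ≤ k ≤ p, k divides p!; set t = 1 + p!/k. Then xy^t z has p + (p!/k)·k = p + p! copies of a. Now the a-count is p+p! and (b-count)+2 = (p+p!-2)+2 = p+p!, so i ≠ j+2 fails. So xy^t z = a^{p+p!} b^{p+p!-2} ∉ L.
This contradicts the pumping lemma, so L is not regular.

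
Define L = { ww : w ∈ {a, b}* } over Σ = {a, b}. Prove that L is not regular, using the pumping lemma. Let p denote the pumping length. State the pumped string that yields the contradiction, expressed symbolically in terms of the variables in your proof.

Assume L is regular. Let p be the pumping length given by the pumping lemma.
Take w = a^p b^p a^p b^p = uu where u = a^pb^p; then w ∈ L and |w| = 4p ≥ p.
By the pumping lemma, w = xyz with |xy| ≤ p and y is nonempty.
Since the first p symbols of w are all a's and |xy| ≤ p, y lies entirely in the leading a-block: y = a^k for some k with 1 ≤ k ≤ p.
Pump with i = 2: xy^2z = a^{p+k} b^p a^p b^p, of length 4p+k. Suppose this equals vv. The string starts with a and ends with b, so v does too; thus the boundary between the two copies of v is a b→a transition. There is exactly one such transition, at position 2p+k, so |v| = 2p+k and |vv| = 4p+2k ≠ 4p+k since k ≥ 1. So xy^2z ∉ L.
This is a contradiction; hence L is not regular.

a^{p+k} b^p a^p b^p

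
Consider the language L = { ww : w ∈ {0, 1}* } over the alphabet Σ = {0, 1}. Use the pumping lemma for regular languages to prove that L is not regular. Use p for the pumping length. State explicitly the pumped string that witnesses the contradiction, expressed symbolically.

Assume L is regular; let p be its pumping constant.
Take w = 0^p 1^p 0^p 1^p = uu where u = 0^p1^p; then w ∈ L and |w| = 4p ≥ p.
By the pumping lemma, w = xyz with |xy| ≤ p and |y| > 0.
Because |xy| ≤ p and w begins with p copies of 0, we have y = 0^k with 1 ≤ k ≤ p.
Pump with i = 2: xy^2z = 0^{p+k} 1^p 0^p 1^p, of length 4p+k. Suppose this equals vv. The string starts with 0 and ends with 1, so v does too; thus the boundary between the two copies of v is a 1→0 transition. There is exactly one such transition, at position 2p+k, so |v| = 2p+k and |vv| = 4p+2k ≠ 4p+k since k ≥ 1. So xy^2z ∉ L.
This contradicts the pumping lemma, so L is not regular.

0^{p+k} 1^p 0^p 1^p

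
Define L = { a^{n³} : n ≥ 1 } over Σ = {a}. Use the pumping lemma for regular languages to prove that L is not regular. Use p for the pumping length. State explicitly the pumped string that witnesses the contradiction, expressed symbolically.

a^{p³+k}

Assume L is regular; let p be its pumping constant.
Take w = a^{p³} ∈ L with |w| = p³ ≥ p.
By the pumping lemma, w = xyz with |xy| ≤ p and y is nonempty.
Then y = a^k for some k with 1 ≤ k ≤ p.
Pump with i = 2: xy^2z = a^{p³+k}. Since 1 ≤ k ≤ p, p³ < p³+k ≤ p³+p < p³+3p²+3p+1 = (p+1)³, so p³+k is not a perfect cube. So xy^2z ∉ L.
This contradicts the pumping lemma, so L is not regular.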